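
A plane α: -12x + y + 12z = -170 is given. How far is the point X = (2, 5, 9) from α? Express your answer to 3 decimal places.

15.235

n·X − d = (-12)·(2) + (1)·(5) + (12)·(9) − (-170) = 259; |n| = √289.
Distance = |259| / √289 = 259/√289 ≈ 15.235.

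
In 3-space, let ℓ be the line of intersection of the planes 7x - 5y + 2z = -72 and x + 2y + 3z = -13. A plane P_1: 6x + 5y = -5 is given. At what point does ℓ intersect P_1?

Direction of ℓ: (7, -5, 2) × (1, 2, 3) = (-19, -19, 19).
A point on ℓ: solving the two plane equations with x = 3 gives (3, 13, -14).
Substitute r = (3, 13, -14) + t(-19, -19, 19) into the plane: 83 + (-209)t = -5, so t = 8/19.
Intersection: (3, 13, -14) + (8/19)·(-19, -19, 19) = (-5, 5, -6).

(-5, 5, -6)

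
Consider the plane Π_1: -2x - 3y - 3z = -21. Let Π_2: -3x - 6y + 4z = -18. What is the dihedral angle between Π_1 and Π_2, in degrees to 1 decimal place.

70.9

cos θ = |n₁·n₂| / (|n₁||n₂|) = |12| / (√22 · √61).
θ = arccos(0.32757) ≈ 70.9°.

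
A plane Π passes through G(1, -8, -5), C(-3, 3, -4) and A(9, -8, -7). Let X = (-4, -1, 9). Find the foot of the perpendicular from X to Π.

(-7, -1, -3)

GC = (-4, 11, 1), GA = (8, 0, -2); a normal to Π is GC × GA = (-22, 0, -88).
Using G: Π has equation -22x - 88z = 418.
Foot = X − λn with λ = (n·X − d)/|n|² = (-704 − 418)/8228 = -3/22.
Foot = (-4, -1, 9) − (-3/22)·(-22, 0, -88) = (-7, -1, -3).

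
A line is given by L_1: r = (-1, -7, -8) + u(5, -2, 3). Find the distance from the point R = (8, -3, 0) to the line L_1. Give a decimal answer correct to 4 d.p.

Taking (-1, -7, -8) on L_1 with direction v = (5, -2, 3): w = R − (-1, -7, -8) = (9, 4, 8), and w × v = (28, 13, -38).
Distance = |w × v| / |v| = √2397 / √38 ≈ 7.9422.

7.9422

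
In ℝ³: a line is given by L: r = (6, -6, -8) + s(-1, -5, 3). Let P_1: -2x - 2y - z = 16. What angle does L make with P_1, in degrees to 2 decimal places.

sin θ = |n·v| / (|n||v|) = |9| / (√9 · √35) = 0.50709.
θ ≈ 30.47°.

30.47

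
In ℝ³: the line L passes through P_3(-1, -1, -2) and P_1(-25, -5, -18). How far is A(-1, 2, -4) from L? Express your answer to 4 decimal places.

A direction vector for L is P_1 − P_3 = (-24, -4, -16).
Taking (-1, -1, -2) on L with direction v = (-24, -4, -16): w = A − (-1, -1, -2) = (0, 3, -2), and w × v = (-56, 48, 72).
Distance = |w × v| / |v| = √10624 / √848 ≈ 3.5395.

3.5395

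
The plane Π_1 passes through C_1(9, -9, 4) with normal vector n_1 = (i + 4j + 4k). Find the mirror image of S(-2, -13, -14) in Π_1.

(4, 11, 10)

Π_1: n_1·r = n_1·C_1 gives x + 4y + 4z = -11.
λ = (n·S − d)/|n|² = (-110 − (-11))/33 = -3.
Reflection = S − 2λn = (-2, -13, -14) − (-6)·(1, 4, 4) = (4, 11, 10).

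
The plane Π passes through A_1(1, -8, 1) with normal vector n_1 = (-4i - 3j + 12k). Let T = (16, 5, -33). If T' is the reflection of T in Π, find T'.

Π: n_1·r = n_1·A_1 gives -4x - 3y + 12z = 32.
λ = (n·T − d)/|n|² = (-475 − 32)/169 = -3.
Reflection = T − 2λn = (16, 5, -33) − (-6)·(-4, -3, 12) = (-8, -13, 39).

(-8, -13, 39)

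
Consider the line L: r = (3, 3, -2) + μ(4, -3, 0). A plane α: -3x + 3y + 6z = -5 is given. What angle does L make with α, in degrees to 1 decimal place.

34.9

sin θ = |n·v| / (|n||v|) = |-21| / (√54 · √25) = 0.57155.
θ ≈ 34.9°.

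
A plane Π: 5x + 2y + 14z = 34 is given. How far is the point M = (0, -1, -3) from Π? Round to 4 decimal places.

5.2000

n·M − d = (5)·(0) + (2)·(-1) + (14)·(-3) − 34 = -78; |n| = √225.
Distance = |-78| / √225 = 78/√225 ≈ 5.2000.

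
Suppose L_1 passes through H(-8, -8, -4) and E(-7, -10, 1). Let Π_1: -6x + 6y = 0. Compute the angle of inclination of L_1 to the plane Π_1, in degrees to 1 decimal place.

22.8

A direction vector for L_1 is E − H = (1, -2, 5).
sin θ = |n·v| / (|n||v|) = |-18| / (√72 · √30) = 0.38730.
θ ≈ 22.8°.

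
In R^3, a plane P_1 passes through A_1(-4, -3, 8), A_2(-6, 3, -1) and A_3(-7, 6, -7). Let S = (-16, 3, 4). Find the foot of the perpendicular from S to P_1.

A_1A_2 = (-2, 6, -9), A_1A_3 = (-3, 9, -15); a normal to P_1 is A_1A_2 × A_1A_3 = (-9, -3, 0).
Using A_1: P_1 has equation -9x - 3y = 45.
Foot = S − λn with λ = (n·S − d)/|n|² = (135 − 45)/90 = 1.
Foot = (-16, 3, 4) − 1·(-9, -3, 0) = (-7, 6, 4).

(-7, 6, 4)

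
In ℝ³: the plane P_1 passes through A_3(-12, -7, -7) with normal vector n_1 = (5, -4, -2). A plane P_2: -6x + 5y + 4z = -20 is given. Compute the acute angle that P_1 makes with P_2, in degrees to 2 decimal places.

P_1: n_1·r = n_1·A_3 gives 5x - 4y - 2z = -18.
cos θ = |n₁·n₂| / (|n₁||n₂|) = |-58| / (√45 · √77).
θ = arccos(0.98532) ≈ 9.83°.

9.83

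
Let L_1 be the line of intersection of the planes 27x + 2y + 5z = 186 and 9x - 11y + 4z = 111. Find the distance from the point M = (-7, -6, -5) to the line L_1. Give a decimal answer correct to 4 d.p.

14.9666

Direction of L_1: (27, 2, 5) × (9, -11, 4) = (63, -63, -315).
A point on L_1: solving the two plane equations with x = 6 gives (6, -3, 6).
Taking (6, -3, 6) on L_1 with direction v = (63, -63, -315): w = M − (6, -3, 6) = (-13, -3, -11), and w × v = (252, -4788, 1008).
Distance = |w × v| / |v| = √24004512 / √107163 ≈ 14.9666.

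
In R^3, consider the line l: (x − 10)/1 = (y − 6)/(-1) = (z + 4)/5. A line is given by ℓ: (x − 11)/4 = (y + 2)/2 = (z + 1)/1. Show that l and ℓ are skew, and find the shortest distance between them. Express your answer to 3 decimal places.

l has direction (1, -1, 5) through (10, 6, -4).
ℓ has direction (4, 2, 1) through (11, -2, -1).
Common perpendicular direction n = (1, -1, 5) × (4, 2, 1) = (-11, 19, 6).
With w = (11, -2, -1) − (10, 6, -4) = (1, -8, 3), w · n = -145.
Since n ≠ 0 the lines are not parallel, and w · n = -145 ≠ 0 so they do not intersect; hence they are skew.
Distance = |w · n| / |n| = |-145| / √518 ≈ 6.371.

6.371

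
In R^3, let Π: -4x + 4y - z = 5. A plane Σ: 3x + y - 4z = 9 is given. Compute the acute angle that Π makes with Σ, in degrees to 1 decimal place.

cos θ = |n₁·n₂| / (|n₁||n₂|) = |-4| / (√33 · √26).
θ = arccos(0.13656) ≈ 82.2°.

82.2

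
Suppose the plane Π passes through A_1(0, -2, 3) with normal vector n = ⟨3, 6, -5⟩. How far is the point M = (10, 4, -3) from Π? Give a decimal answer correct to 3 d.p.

Π: n·r = n·A_1 gives 3x + 6y - 5z = -27.
n·M − d = (3)·(10) + (6)·(4) + (-5)·(-3) − (-27) = 96; |n| = √70.
Distance = |96| / √70 = 96/√70 ≈ 11.474.

11.474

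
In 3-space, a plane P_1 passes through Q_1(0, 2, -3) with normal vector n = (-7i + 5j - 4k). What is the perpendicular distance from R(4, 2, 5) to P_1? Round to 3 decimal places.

6.325

P_1: n·r = n·Q_1 gives -7x + 5y - 4z = 22.
n·R − d = (-7)·(4) + (5)·(2) + (-4)·(5) − 22 = -60; |n| = √90.
Distance = |-60| / √90 = 60/√90 ≈ 6.325.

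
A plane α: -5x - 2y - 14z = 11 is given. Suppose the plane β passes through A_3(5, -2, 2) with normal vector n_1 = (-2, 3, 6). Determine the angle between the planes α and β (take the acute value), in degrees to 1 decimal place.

40.4

β: n_1·r = n_1·A_3 gives -2x + 3y + 6z = -4.
cos θ = |n₁·n₂| / (|n₁||n₂|) = |-80| / (√225 · √49).
θ = arccos(0.76190) ≈ 40.4°.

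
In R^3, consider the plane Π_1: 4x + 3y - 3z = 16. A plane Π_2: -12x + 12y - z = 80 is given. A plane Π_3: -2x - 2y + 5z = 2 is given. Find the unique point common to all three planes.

Solving the 3×3 linear system 4x + 3y - 3z = 16, -12x + 12y - z = 80, -2x - 2y + 5z = 2 (e.g. by elimination or Cramer's rule, determinant = 274) gives (1, 8, 4).

(1, 8, 4)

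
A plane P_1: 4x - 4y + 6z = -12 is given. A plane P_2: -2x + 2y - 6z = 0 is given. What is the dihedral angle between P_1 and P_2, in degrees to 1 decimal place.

18.1

cos θ = |n₁·n₂| / (|n₁||n₂|) = |-52| / (√68 · √44).
θ = arccos(0.95065) ≈ 18.1°.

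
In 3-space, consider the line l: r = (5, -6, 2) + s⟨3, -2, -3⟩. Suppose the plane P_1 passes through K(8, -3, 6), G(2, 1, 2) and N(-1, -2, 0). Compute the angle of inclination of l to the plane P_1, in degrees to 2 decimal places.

KG = (-6, 4, -4), KN = (-9, 1, -6); a normal to P_1 is KG × KN = (-20, 0, 30).
Using K: P_1 has equation -20x + 30z = 20.
sin θ = |n·v| / (|n||v|) = |-150| / (√1300 · √22) = 0.88697.
θ ≈ 62.49°.

62.49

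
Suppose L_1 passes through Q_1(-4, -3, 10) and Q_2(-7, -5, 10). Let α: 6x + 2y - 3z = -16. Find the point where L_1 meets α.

(2, 1, 10)

A direction vector for L_1 is Q_2 − Q_1 = (-3, -2, 0).
Substitute r = (-4, -3, 10) + t(-3, -2, 0) into the plane: -60 + (-22)t = -16, so t = -2.
Intersection: (-4, -3, 10) + (-2)·(-3, -2, 0) = (2, 1, 10).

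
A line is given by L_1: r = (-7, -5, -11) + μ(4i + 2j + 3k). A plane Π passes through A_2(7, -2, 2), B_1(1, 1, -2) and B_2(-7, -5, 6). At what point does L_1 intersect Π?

(5, 1, -2)

A_2B_1 = (-6, 3, -4), A_2B_2 = (-14, -3, 4); a normal to Π is A_2B_1 × A_2B_2 = (0, 80, 60).
Using A_2: Π has equation 80y + 60z = -40.
Substitute r = (-7, -5, -11) + t(4, 2, 3) into the plane: -1060 + 340t = -40, so t = 3.
Intersection: (-7, -5, -11) + 3·(4, 2, 3) = (5, 1, -2).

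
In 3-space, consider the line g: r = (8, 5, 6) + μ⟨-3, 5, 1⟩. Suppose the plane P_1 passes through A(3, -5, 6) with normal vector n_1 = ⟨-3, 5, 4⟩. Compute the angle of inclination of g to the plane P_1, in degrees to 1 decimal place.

65.3

P_1: n_1·r = n_1·A gives -3x + 5y + 4z = -10.
sin θ = |n·v| / (|n||v|) = |38| / (√50 · √35) = 0.90837.
θ ≈ 65.3°.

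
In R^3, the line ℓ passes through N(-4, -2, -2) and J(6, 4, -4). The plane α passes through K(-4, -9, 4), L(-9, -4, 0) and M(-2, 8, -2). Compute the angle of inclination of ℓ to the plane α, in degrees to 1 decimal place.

A direction vector for ℓ is J − N = (10, 6, -2).
KL = (-5, 5, -4), KM = (2, 17, -6); a normal to α is KL × KM = (38, -38, -95).
Using K: α has equation 38x - 38y - 95z = -190.
sin θ = |n·v| / (|n||v|) = |342| / (√11913 · √140) = 0.26482.
θ ≈ 15.4°.

15.4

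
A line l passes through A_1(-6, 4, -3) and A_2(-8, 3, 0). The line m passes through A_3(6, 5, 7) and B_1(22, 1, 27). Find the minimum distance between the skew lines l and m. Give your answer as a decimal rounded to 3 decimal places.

A direction vector for l is A_2 − A_1 = (-2, -1, 3).
A direction vector for m is B_1 − A_3 = (16, -4, 20).
Common perpendicular direction n = (-2, -1, 3) × (16, -4, 20) = (-8, 88, 24).
With w = (6, 5, 7) − (-6, 4, -3) = (12, 1, 10), w · n = 232.
Distance = |w · n| / |n| = |232| / √8384 ≈ 2.534.

2.534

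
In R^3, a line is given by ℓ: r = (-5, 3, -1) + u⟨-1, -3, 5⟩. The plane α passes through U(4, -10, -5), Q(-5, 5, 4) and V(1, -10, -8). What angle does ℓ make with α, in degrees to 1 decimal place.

UQ = (-9, 15, 9), UV = (-3, 0, -3); a normal to α is UQ × UV = (-45, -54, 45).
Using U: α has equation -45x - 54y + 45z = 135.
sin θ = |n·v| / (|n||v|) = |432| / (√6966 · √35) = 0.87490.
θ ≈ 61.0°.

61.0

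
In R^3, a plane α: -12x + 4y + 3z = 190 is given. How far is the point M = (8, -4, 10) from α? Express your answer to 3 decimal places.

20.923

n·M − d = (-12)·(8) + (4)·(-4) + (3)·(10) − 190 = -272; |n| = √169.
Distance = |-272| / √169 = 272/√169 ≈ 20.923.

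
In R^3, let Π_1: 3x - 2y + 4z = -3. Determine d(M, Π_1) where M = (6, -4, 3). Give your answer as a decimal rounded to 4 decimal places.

n·M − d = (3)·(6) + (-2)·(-4) + (4)·(3) − (-3) = 41; |n| = √29.
Distance = |41| / √29 = 41/√29 ≈ 7.6135.

7.6135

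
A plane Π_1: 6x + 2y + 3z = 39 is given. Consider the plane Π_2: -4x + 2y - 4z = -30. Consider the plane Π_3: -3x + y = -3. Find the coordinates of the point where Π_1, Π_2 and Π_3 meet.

Solving the 3×3 linear system 6x + 2y + 3z = 39, -4x + 2y - 4z = -30, -3x + y = -3 (e.g. by elimination or Cramer's rule, determinant = 54) gives (2, 3, 7).

(2, 3, 7)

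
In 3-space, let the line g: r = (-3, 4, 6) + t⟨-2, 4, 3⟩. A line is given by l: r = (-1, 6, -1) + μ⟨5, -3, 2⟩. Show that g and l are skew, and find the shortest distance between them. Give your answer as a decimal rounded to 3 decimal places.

5.845

Common perpendicular direction n = (-2, 4, 3) × (5, -3, 2) = (17, 19, -14).
With w = (-1, 6, -1) − (-3, 4, 6) = (2, 2, -7), w · n = 170.
Since n ≠ 0 the lines are not parallel, and w · n = 170 ≠ 0 so they do not intersect; hence they are skew.
Distance = |w · n| / |n| = |170| / √846 ≈ 5.845.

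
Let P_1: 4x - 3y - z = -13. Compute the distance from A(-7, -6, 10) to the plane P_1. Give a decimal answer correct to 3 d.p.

1.373

n·A − d = (4)·(-7) + (-3)·(-6) + (-1)·(10) − (-13) = -7; |n| = √26.
Distance = |-7| / √26 = 7/√26 ≈ 1.373.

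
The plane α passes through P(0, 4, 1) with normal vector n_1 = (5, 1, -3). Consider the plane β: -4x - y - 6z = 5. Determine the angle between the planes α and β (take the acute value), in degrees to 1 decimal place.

86.0

α: n_1·r = n_1·P gives 5x + y - 3z = 1.
cos θ = |n₁·n₂| / (|n₁||n₂|) = |-3| / (√35 · √53).
θ = arccos(0.06965) ≈ 86.0°.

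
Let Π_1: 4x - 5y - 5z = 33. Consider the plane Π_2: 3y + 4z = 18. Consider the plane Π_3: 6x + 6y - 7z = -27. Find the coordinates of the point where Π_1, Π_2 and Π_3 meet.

Solving the 3×3 linear system 4x - 5y - 5z = 33, 3y + 4z = 18, 6x + 6y - 7z = -27 (e.g. by elimination or Cramer's rule, determinant = -210) gives (12, -6, 9).

(12, -6, 9)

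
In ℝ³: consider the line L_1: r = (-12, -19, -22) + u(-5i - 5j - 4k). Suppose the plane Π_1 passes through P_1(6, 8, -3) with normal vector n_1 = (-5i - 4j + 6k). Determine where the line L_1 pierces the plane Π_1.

(8, 1, -6)

Π_1: n_1·r = n_1·P_1 gives -5x - 4y + 6z = -80.
Substitute r = (-12, -19, -22) + t(-5, -5, -4) into the plane: 4 + 21t = -80, so t = -4.
Intersection: (-12, -19, -22) + (-4)·(-5, -5, -4) = (8, 1, -6).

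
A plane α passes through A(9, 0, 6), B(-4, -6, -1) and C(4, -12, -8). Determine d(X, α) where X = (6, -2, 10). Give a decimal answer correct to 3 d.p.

4.122

AB = (-13, -6, -7), AC = (-5, -12, -14); a normal to α is AB × AC = (0, -147, 126).
Using A: α has equation -147y + 126z = 756.
n·X − d = (0)·(6) + (-147)·(-2) + (126)·(10) − 756 = 798; |n| = √37485.
Distance = |798| / √37485 = 798/√37485 ≈ 4.122.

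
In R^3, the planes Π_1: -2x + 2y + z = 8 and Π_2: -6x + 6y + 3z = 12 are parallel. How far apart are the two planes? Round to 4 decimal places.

Rescale Π_2 by 1/3: -2x + 2y + z = 4. Then distance = |8 − 4| / √9 ≈ 1.3333.

1.3333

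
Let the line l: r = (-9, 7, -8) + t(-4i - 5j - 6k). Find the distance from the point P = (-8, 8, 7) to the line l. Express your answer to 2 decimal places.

Taking (-9, 7, -8) on l with direction v = (-4, -5, -6): w = P − (-9, 7, -8) = (1, 1, 15), and w × v = (69, -54, -1).
Distance = |w × v| / |v| = √7678 / √77 ≈ 9.99.

9.99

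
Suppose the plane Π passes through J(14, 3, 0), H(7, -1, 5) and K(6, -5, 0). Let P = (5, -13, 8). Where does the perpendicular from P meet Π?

(0, -8, 5)

JH = (-7, -4, 5), JK = (-8, -8, 0); a normal to Π is JH × JK = (40, -40, 24).
Using J: Π has equation 40x - 40y + 24z = 440.
Foot = P − λn with λ = (n·P − d)/|n|² = (912 − 440)/3776 = 1/8.
Foot = (5, -13, 8) − (1/8)·(40, -40, 24) = (0, -8, 5).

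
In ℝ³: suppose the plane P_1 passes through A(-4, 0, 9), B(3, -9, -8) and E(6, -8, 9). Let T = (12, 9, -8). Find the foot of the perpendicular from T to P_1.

(0, -6, -5)

AB = (7, -9, -17), AE = (10, -8, 0); a normal to P_1 is AB × AE = (-136, -170, 34).
Using A: P_1 has equation -136x - 170y + 34z = 850.
Foot = T − λn with λ = (n·T − d)/|n|² = (-3434 − 850)/48552 = -3/34.
Foot = (12, 9, -8) − (-3/34)·(-136, -170, 34) = (0, -6, -5).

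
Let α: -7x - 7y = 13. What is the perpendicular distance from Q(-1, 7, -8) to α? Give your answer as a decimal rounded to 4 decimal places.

n·Q − d = (-7)·(-1) + (-7)·(7) + (0)·(-8) − 13 = -55; |n| = √98.
Distance = |-55| / √98 = 55/√98 ≈ 5.5558.

5.5558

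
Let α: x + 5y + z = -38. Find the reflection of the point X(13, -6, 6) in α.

(11, -16, 4)

λ = (n·X − d)/|n|² = (-11 − (-38))/27 = 1.
Reflection = X − 2λn = (13, -6, 6) − 2·(1, 5, 1) = (11, -16, 4).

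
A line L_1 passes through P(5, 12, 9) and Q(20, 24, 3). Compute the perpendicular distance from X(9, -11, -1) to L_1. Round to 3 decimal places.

A direction vector for L_1 is Q − P = (15, 12, -6).
Taking (5, 12, 9) on L_1 with direction v = (15, 12, -6): w = X − (5, 12, 9) = (4, -23, -10), and w × v = (258, -126, 393).
Distance = |w × v| / |v| = √236889 / √405 ≈ 24.185.

24.185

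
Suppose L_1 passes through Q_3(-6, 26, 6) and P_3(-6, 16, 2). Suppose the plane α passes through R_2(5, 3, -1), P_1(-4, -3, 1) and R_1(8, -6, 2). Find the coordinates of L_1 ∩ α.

(-6, 6, -2)

A direction vector for L_1 is P_3 − Q_3 = (0, -10, -4).
R_2P_1 = (-9, -6, 2), R_2R_1 = (3, -9, 3); a normal to α is R_2P_1 × R_2R_1 = (0, 33, 99).
Using R_2: α has equation 33y + 99z = 0.
Substitute r = (-6, 26, 6) + t(0, -10, -4) into the plane: 1452 + (-726)t = 0, so t = 2.
Intersection: (-6, 26, 6) + 2·(0, -10, -4) = (-6, 6, -2).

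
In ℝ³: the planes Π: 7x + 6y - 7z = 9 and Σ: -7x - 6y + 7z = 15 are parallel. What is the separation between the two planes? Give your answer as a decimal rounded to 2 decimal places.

Rescale Σ by 1/(-1): 7x + 6y - 7z = -15. Then distance = |9 − (-15)| / √134 ≈ 2.07.

2.07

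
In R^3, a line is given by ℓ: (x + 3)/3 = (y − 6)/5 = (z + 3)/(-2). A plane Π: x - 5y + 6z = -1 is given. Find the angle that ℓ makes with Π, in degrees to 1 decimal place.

ℓ has direction (3, 5, -2) through (-3, 6, -3).
sin θ = |n·v| / (|n||v|) = |-34| / (√62 · √38) = 0.70047.
θ ≈ 44.5°.

44.5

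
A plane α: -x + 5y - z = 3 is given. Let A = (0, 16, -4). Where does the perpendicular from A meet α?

Foot = A − λn with λ = (n·A − d)/|n|² = (84 − 3)/27 = 3.
Foot = (0, 16, -4) − 3·(-1, 5, -1) = (3, 1, -1).

(3, 1, -1)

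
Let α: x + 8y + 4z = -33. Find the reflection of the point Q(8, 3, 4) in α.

λ = (n·Q − d)/|n|² = (48 − (-33))/81 = 1.
Reflection = Q − 2λn = (8, 3, 4) − 2·(1, 8, 4) = (6, -13, -4).

(6, -13, -4)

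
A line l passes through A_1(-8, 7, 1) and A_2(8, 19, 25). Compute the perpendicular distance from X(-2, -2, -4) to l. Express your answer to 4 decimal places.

A direction vector for l is A_2 − A_1 = (16, 12, 24).
Taking (-8, 7, 1) on l with direction v = (16, 12, 24): w = X − (-8, 7, 1) = (6, -9, -5), and w × v = (-156, -224, 216).
Distance = |w × v| / |v| = √121168 / √976 ≈ 11.1422.

11.1422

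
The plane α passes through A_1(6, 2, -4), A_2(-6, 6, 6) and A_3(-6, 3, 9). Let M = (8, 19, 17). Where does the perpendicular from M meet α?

(-6, 7, 5)

A_1A_2 = (-12, 4, 10), A_1A_3 = (-12, 1, 13); a normal to α is A_1A_2 × A_1A_3 = (42, 36, 36).
Using A_1: α has equation 42x + 36y + 36z = 180.
Foot = M − λn with λ = (n·M − d)/|n|² = (1632 − 180)/4356 = 1/3.
Foot = (8, 19, 17) − (1/3)·(42, 36, 36) = (-6, 7, 5).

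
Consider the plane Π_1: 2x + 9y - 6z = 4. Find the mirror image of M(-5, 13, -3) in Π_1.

(-9, -5, 9)

λ = (n·M − d)/|n|² = (125 − 4)/121 = 1.
Reflection = M − 2λn = (-5, 13, -3) − 2·(2, 9, -6) = (-9, -5, 9).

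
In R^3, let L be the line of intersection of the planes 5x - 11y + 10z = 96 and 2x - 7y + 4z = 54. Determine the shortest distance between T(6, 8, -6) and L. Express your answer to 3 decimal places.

Direction of L: (5, -11, 10) × (2, -7, 4) = (26, 0, -13).
A point on L: solving the two plane equations with x = -2 gives (-2, -6, 4).
Taking (-2, -6, 4) on L with direction v = (26, 0, -13): w = T − (-2, -6, 4) = (8, 14, -10), and w × v = (-182, -156, -364).
Distance = |w × v| / |v| = √189956 / √845 ≈ 14.993.

14.993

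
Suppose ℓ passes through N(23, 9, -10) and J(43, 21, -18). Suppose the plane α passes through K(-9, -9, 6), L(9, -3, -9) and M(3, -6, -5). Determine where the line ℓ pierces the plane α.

(3, -3, -2)

A direction vector for ℓ is J − N = (20, 12, -8).
KL = (18, 6, -15), KM = (12, 3, -11); a normal to α is KL × KM = (-21, 18, -18).
Using K: α has equation -21x + 18y - 18z = -81.
Substitute r = (23, 9, -10) + t(20, 12, -8) into the plane: -141 + (-60)t = -81, so t = -1.
Intersection: (23, 9, -10) + (-1)·(20, 12, -8) = (3, -3, -2).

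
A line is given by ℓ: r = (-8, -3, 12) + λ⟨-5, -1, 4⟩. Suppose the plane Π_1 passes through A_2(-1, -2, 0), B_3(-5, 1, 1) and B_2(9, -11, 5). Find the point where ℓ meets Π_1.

(-3, -2, 8)

A_2B_3 = (-4, 3, 1), A_2B_2 = (10, -9, 5); a normal to Π_1 is A_2B_3 × A_2B_2 = (24, 30, 6).
Using A_2: Π_1 has equation 24x + 30y + 6z = -84.
Substitute r = (-8, -3, 12) + t(-5, -1, 4) into the plane: -210 + (-126)t = -84, so t = -1.
Intersection: (-8, -3, 12) + (-1)·(-5, -1, 4) = (-3, -2, 8).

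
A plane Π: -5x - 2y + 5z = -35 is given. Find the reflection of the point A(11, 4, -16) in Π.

λ = (n·A − d)/|n|² = (-143 − (-35))/54 = -2.
Reflection = A − 2λn = (11, 4, -16) − (-4)·(-5, -2, 5) = (-9, -4, 4).

(-9, -4, 4)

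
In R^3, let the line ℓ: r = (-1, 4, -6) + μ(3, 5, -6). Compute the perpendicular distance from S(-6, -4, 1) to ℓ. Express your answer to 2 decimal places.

1.89

Taking (-1, 4, -6) on ℓ with direction v = (3, 5, -6): w = S − (-1, 4, -6) = (-5, -8, 7), and w × v = (13, -9, -1).
Distance = |w × v| / |v| = √251 / √70 ≈ 1.89.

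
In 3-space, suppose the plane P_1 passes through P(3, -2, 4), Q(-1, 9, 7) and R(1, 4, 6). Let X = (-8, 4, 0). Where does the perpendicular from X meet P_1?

(-4, 6, -2)

PQ = (-4, 11, 3), PR = (-2, 6, 2); a normal to P_1 is PQ × PR = (4, 2, -2).
Using P: P_1 has equation 4x + 2y - 2z = 0.
Foot = X − λn with λ = (n·X − d)/|n|² = (-24 − 0)/24 = -1.
Foot = (-8, 4, 0) − (-1)·(4, 2, -2) = (-4, 6, -2).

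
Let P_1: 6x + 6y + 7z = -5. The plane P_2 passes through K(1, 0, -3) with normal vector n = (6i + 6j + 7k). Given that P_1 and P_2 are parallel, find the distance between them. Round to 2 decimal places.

P_2: n·r = n·K gives 6x + 6y + 7z = -15.
Same normal n = (6, 6, 7) with |n| = √121; distance = |-5 − (-15)| / |n| = 10/√121 ≈ 0.91.

0.91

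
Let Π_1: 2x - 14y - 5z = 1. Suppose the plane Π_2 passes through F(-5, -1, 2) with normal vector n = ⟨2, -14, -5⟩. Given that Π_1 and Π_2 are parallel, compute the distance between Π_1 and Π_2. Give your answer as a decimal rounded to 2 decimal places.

Π_2: n·r = n·F gives 2x - 14y - 5z = -6.
Same normal n = (2, -14, -5) with |n| = √225; distance = |1 − (-6)| / |n| = 7/√225 ≈ 0.47.

0.47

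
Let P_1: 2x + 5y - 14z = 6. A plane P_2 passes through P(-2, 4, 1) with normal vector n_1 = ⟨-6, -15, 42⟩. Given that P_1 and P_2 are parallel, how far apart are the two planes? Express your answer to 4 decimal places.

0.2667

P_2: n_1·r = n_1·P gives -6x - 15y + 42z = -6.
Rescale P_2 by 1/(-3): 2x + 5y - 14z = 2. Then distance = |6 − 2| / √225 ≈ 0.2667.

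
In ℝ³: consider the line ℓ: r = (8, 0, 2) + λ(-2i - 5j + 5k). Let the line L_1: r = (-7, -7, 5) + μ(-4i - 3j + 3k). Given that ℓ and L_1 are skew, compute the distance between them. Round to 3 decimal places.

2.828

Common perpendicular direction n = (-2, -5, 5) × (-4, -3, 3) = (0, -14, -14).
With w = (-7, -7, 5) − (8, 0, 2) = (-15, -7, 3), w · n = 56.
Distance = |w · n| / |n| = |56| / √392 ≈ 2.828.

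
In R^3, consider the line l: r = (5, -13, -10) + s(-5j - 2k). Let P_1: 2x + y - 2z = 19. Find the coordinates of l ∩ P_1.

Substitute r = (5, -13, -10) + t(0, -5, -2) into the plane: 17 + (-1)t = 19, so t = -2.
Intersection: (5, -13, -10) + (-2)·(0, -5, -2) = (5, -3, -6).

(5, -3, -6)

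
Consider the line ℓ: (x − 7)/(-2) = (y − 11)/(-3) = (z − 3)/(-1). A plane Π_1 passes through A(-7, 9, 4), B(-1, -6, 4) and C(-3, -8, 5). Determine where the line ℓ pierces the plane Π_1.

ℓ has direction (-2, -3, -1) through (7, 11, 3).
AB = (6, -15, 0), AC = (4, -17, 1); a normal to Π_1 is AB × AC = (-15, -6, -42).
Using A: Π_1 has equation -15x - 6y - 42z = -117.
Substitute r = (7, 11, 3) + t(-2, -3, -1) into the plane: -297 + 90t = -117, so t = 2.
Intersection: (7, 11, 3) + 2·(-2, -3, -1) = (3, 5, 1).

(3, 5, 1)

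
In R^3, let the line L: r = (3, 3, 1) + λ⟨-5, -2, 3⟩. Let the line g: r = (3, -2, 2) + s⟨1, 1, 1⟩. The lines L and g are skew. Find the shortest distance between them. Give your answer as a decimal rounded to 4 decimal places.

Common perpendicular direction n = (-5, -2, 3) × (1, 1, 1) = (-5, 8, -3).
With w = (3, -2, 2) − (3, 3, 1) = (0, -5, 1), w · n = -43.
Distance = |w · n| / |n| = |-43| / √98 ≈ 4.3437.

4.3437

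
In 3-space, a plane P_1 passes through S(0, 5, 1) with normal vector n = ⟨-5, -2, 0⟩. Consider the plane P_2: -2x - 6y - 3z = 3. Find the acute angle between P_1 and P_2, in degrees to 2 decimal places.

54.29

P_1: n·r = n·S gives -5x - 2y = -10.
cos θ = |n₁·n₂| / (|n₁||n₂|) = |22| / (√29 · √49).
θ = arccos(0.58361) ≈ 54.29°.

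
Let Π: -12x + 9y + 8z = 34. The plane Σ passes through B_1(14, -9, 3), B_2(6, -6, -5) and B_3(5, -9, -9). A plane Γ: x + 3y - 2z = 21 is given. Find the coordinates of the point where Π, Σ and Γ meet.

B_1B_2 = (-8, 3, -8), B_1B_3 = (-9, 0, -12); a normal to Σ is B_1B_2 × B_1B_3 = (-36, -24, 27).
Using B_1: Σ has equation -36x - 24y + 27z = -207.
Solving the 3×3 linear system -12x + 9y + 8z = 34, -36x - 24y + 27z = -207, x + 3y - 2z = 21 (e.g. by elimination or Cramer's rule, determinant = -681) gives (1, 6, -1).

(1, 6, -1)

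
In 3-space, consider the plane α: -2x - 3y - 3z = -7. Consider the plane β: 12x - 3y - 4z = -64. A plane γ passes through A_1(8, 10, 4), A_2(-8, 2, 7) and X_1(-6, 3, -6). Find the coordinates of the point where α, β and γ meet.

(-4, 4, 1)

A_1A_2 = (-16, -8, 3), A_1X_1 = (-14, -7, -10); a normal to γ is A_1A_2 × A_1X_1 = (101, -202, 0).
Using A_1: γ has equation 101x - 202y = -1212.
Solving the 3×3 linear system -2x - 3y - 3z = -7, 12x - 3y - 4z = -64, 101x - 202y = -1212 (e.g. by elimination or Cramer's rule, determinant = 9191) gives (-4, 4, 1).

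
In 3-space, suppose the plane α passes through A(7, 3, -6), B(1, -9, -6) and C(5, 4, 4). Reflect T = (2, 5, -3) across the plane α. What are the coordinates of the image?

(10, 1, -1)

AB = (-6, -12, 0), AC = (-2, 1, 10); a normal to α is AB × AC = (-120, 60, -30).
Using A: α has equation -120x + 60y - 30z = -480.
λ = (n·T − d)/|n|² = (150 − (-480))/18900 = 1/30.
Reflection = T − 2λn = (2, 5, -3) − (1/15)·(-120, 60, -30) = (10, 1, -1).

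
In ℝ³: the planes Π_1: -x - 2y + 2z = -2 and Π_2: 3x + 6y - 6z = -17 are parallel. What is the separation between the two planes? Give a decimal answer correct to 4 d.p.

2.5556

Rescale Π_2 by 1/(-3): -x - 2y + 2z = 17/3. Then distance = |-2 − (17/3)| / √9 ≈ 2.5556.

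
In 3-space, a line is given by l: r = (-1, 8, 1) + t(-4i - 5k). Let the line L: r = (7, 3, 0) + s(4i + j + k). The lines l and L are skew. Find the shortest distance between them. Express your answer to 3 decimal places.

Common perpendicular direction n = (-4, 0, -5) × (4, 1, 1) = (5, -16, -4).
With w = (7, 3, 0) − (-1, 8, 1) = (8, -5, -1), w · n = 124.
Distance = |w · n| / |n| = |124| / √297 ≈ 7.195.

7.195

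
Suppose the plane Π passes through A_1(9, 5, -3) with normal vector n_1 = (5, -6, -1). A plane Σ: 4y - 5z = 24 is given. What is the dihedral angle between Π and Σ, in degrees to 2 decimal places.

67.86

Π: n_1·r = n_1·A_1 gives 5x - 6y - z = 18.
cos θ = |n₁·n₂| / (|n₁||n₂|) = |-19| / (√62 · √41).
θ = arccos(0.37685) ≈ 67.86°.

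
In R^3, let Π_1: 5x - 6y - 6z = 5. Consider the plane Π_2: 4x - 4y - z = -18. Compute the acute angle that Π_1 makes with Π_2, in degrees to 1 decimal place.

27.9

cos θ = |n₁·n₂| / (|n₁||n₂|) = |50| / (√97 · √33).
θ = arccos(0.88375) ≈ 27.9°.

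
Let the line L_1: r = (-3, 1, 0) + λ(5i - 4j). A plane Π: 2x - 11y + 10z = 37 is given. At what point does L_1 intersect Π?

Substitute r = (-3, 1, 0) + t(5, -4, 0) into the plane: -17 + 54t = 37, so t = 1.
Intersection: (-3, 1, 0) + 1·(5, -4, 0) = (2, -3, 0).

(2, -3, 0)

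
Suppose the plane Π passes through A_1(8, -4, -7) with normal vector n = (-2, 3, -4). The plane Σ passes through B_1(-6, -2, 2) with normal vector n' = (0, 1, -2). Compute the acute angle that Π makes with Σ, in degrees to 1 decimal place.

Π: n·r = n·A_1 gives -2x + 3y - 4z = 0.
Σ: n'·r = n'·B_1 gives y - 2z = -6.
cos θ = |n₁·n₂| / (|n₁||n₂|) = |11| / (√29 · √5).
θ = arccos(0.91350) ≈ 24.0°.

24.0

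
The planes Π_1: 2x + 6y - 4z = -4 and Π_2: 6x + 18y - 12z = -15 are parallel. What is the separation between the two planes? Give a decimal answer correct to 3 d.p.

0.134

Rescale Π_2 by 1/3: 2x + 6y - 4z = -5. Then distance = |-4 − (-5)| / √56 ≈ 0.134.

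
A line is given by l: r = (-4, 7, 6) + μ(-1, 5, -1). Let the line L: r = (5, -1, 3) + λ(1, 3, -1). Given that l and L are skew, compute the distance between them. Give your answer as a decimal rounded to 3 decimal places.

2.593

Common perpendicular direction n = (-1, 5, -1) × (1, 3, -1) = (-2, -2, -8).
With w = (5, -1, 3) − (-4, 7, 6) = (9, -8, -3), w · n = 22.
Distance = |w · n| / |n| = |22| / √72 ≈ 2.593.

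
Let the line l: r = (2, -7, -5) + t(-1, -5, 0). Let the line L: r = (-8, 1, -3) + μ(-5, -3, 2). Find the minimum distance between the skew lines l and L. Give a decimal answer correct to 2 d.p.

Common perpendicular direction n = (-1, -5, 0) × (-5, -3, 2) = (-10, 2, -22).
With w = (-8, 1, -3) − (2, -7, -5) = (-10, 8, 2), w · n = 72.
Distance = |w · n| / |n| = |72| / √588 ≈ 2.97.

2.97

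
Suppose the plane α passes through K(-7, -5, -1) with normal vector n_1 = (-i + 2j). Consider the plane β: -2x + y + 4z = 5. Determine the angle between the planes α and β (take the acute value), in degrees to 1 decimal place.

67.0

α: n_1·r = n_1·K gives -x + 2y = -3.
cos θ = |n₁·n₂| / (|n₁||n₂|) = |4| / (√5 · √21).
θ = arccos(0.39036) ≈ 67.0°.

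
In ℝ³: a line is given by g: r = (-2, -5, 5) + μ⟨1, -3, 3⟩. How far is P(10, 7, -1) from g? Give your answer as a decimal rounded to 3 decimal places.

15.204

Taking (-2, -5, 5) on g with direction v = (1, -3, 3): w = P − (-2, -5, 5) = (12, 12, -6), and w × v = (18, -42, -48).
Distance = |w × v| / |v| = √4392 / √19 ≈ 15.204.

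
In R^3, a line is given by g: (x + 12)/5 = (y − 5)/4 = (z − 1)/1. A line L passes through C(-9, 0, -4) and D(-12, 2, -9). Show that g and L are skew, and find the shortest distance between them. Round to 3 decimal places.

g has direction (5, 4, 1) through (-12, 5, 1).
A direction vector for L is D − C = (-3, 2, -5).
Common perpendicular direction n = (5, 4, 1) × (-3, 2, -5) = (-22, 22, 22).
With w = (-9, 0, -4) − (-12, 5, 1) = (3, -5, -5), w · n = -286.
Since n ≠ 0 the lines are not parallel, and w · n = -286 ≠ 0 so they do not intersect; hence they are skew.
Distance = |w · n| / |n| = |-286| / √1452 ≈ 7.506.

7.506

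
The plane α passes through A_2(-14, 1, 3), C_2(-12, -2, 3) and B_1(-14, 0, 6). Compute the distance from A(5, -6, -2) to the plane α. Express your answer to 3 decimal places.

10.818

A_2C_2 = (2, -3, 0), A_2B_1 = (0, -1, 3); a normal to α is A_2C_2 × A_2B_1 = (-9, -6, -2).
Using A_2: α has equation -9x - 6y - 2z = 114.
n·A − d = (-9)·(5) + (-6)·(-6) + (-2)·(-2) − 114 = -119; |n| = √121.
Distance = |-119| / √121 = 119/√121 ≈ 10.818.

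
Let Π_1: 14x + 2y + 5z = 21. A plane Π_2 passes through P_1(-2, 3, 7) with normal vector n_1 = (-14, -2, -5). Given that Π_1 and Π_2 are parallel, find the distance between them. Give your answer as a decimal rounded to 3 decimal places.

Π_2: n_1·r = n_1·P_1 gives -14x - 2y - 5z = -13.
Rescale Π_2 by 1/(-1): 14x + 2y + 5z = 13. Then distance = |21 − 13| / √225 ≈ 0.533.

0.533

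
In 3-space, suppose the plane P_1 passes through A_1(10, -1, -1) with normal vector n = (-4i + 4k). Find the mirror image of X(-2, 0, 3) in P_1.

P_1: n·r = n·A_1 gives -4x + 4z = -44.
λ = (n·X − d)/|n|² = (20 − (-44))/32 = 2.
Reflection = X − 2λn = (-2, 0, 3) − 4·(-4, 0, 4) = (14, 0, -13).

(14, 0, -13)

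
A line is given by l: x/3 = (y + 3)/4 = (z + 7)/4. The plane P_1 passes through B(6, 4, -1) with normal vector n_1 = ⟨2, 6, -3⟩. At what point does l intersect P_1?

l has direction (3, 4, 4) through (0, -3, -7).
P_1: n_1·r = n_1·B gives 2x + 6y - 3z = 39.
Substitute r = (0, -3, -7) + t(3, 4, 4) into the plane: 3 + 18t = 39, so t = 2.
Intersection: (0, -3, -7) + 2·(3, 4, 4) = (6, 5, 1).

(6, 5, 1)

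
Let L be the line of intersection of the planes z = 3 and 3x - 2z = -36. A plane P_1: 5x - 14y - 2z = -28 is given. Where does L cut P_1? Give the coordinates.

Direction of L: (0, 0, 1) × (3, 0, -2) = (0, 3, 0).
A point on L: solving the two plane equations with y = 14 gives (-10, 14, 3).
Substitute r = (-10, 14, 3) + t(0, 3, 0) into the plane: -252 + (-42)t = -28, so t = -16/3.
Intersection: (-10, 14, 3) + (-16/3)·(0, 3, 0) = (-10, -2, 3).

(-10, -2, 3)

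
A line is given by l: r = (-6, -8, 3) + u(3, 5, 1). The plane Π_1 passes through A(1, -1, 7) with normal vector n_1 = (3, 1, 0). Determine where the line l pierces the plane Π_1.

(0, 2, 5)

Π_1: n_1·r = n_1·A gives 3x + y = 2.
Substitute r = (-6, -8, 3) + t(3, 5, 1) into the plane: -26 + 14t = 2, so t = 2.
Intersection: (-6, -8, 3) + 2·(3, 5, 1) = (0, 2, 5).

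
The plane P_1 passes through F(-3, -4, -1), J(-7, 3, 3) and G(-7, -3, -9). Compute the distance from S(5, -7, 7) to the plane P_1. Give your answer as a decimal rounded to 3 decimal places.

1.789

FJ = (-4, 7, 4), FG = (-4, 1, -8); a normal to P_1 is FJ × FG = (-60, -48, 24).
Using F: P_1 has equation -60x - 48y + 24z = 348.
n·S − d = (-60)·(5) + (-48)·(-7) + (24)·(7) − 348 = -144; |n| = √6480.
Distance = |-144| / √6480 = 144/√6480 ≈ 1.789.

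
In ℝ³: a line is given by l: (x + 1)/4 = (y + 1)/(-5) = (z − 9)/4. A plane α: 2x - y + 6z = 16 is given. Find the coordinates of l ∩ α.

l has direction (4, -5, 4) through (-1, -1, 9).
Substitute r = (-1, -1, 9) + t(4, -5, 4) into the plane: 53 + 37t = 16, so t = -1.
Intersection: (-1, -1, 9) + (-1)·(4, -5, 4) = (-5, 4, 5).

(-5, 4, 5)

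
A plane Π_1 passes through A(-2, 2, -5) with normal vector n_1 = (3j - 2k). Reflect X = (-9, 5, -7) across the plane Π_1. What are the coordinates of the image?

Π_1: n_1·r = n_1·A gives 3y - 2z = 16.
λ = (n·X − d)/|n|² = (29 − 16)/13 = 1.
Reflection = X − 2λn = (-9, 5, -7) − 2·(0, 3, -2) = (-9, -1, -3).

(-9, -1, -3)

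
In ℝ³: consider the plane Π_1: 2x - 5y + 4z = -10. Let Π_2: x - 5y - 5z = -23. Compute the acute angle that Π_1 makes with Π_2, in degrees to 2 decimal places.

cos θ = |n₁·n₂| / (|n₁||n₂|) = |7| / (√45 · √51).
θ = arccos(0.14612) ≈ 81.60°.

81.60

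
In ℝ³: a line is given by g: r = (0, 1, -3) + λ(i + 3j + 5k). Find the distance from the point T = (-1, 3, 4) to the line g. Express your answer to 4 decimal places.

2.8785

Taking (0, 1, -3) on g with direction v = (1, 3, 5): w = T − (0, 1, -3) = (-1, 2, 7), and w × v = (-11, 12, -5).
Distance = |w × v| / |v| = √290 / √35 ≈ 2.8785.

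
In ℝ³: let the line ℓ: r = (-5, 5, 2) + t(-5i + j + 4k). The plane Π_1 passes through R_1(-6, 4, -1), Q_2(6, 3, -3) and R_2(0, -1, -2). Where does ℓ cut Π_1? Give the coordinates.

(0, 4, -2)

R_1Q_2 = (12, -1, -2), R_1R_2 = (6, -5, -1); a normal to Π_1 is R_1Q_2 × R_1R_2 = (-9, 0, -54).
Using R_1: Π_1 has equation -9x - 54z = 108.
Substitute r = (-5, 5, 2) + t(-5, 1, 4) into the plane: -63 + (-171)t = 108, so t = -1.
Intersection: (-5, 5, 2) + (-1)·(-5, 1, 4) = (0, 4, -2).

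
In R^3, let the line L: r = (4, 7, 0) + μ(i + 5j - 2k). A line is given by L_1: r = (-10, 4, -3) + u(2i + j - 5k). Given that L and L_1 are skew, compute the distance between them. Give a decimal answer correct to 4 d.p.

13.9977

Common perpendicular direction n = (1, 5, -2) × (2, 1, -5) = (-23, 1, -9).
With w = (-10, 4, -3) − (4, 7, 0) = (-14, -3, -3), w · n = 346.
Distance = |w · n| / |n| = |346| / √611 ≈ 13.9977.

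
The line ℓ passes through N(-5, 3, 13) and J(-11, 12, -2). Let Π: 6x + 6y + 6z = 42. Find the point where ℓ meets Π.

(-7, 6, 8)

A direction vector for ℓ is J − N = (-6, 9, -15).
Substitute r = (-5, 3, 13) + t(-6, 9, -15) into the plane: 66 + (-72)t = 42, so t = 1/3.
Intersection: (-5, 3, 13) + (1/3)·(-6, 9, -15) = (-7, 6, 8).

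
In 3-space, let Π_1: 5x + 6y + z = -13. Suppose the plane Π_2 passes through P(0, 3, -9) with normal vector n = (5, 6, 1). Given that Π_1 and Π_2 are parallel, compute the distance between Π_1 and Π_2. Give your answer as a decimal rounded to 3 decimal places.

Π_2: n·r = n·P gives 5x + 6y + z = 9.
Same normal n = (5, 6, 1) with |n| = √62; distance = |-13 − 9| / |n| = 22/√62 ≈ 2.794.

2.794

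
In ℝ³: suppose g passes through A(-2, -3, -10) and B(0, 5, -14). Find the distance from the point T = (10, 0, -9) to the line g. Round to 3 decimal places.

A direction vector for g is B − A = (2, 8, -4).
Taking (-2, -3, -10) on g with direction v = (2, 8, -4): w = T − (-2, -3, -10) = (12, 3, 1), and w × v = (-20, 50, 90).
Distance = |w × v| / |v| = √11000 / √84 ≈ 11.443.

11.443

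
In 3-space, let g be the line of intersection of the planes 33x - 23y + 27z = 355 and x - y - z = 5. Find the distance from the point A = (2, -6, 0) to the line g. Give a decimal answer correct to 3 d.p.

Direction of g: (33, -23, 27) × (1, -1, -1) = (50, 60, -10).
A point on g: solving the two plane equations with x = 4 gives (4, -5, 4).
Taking (4, -5, 4) on g with direction v = (50, 60, -10): w = A − (4, -5, 4) = (-2, -1, -4), and w × v = (250, -220, -70).
Distance = |w × v| / |v| = √115800 / √6200 ≈ 4.322.

4.322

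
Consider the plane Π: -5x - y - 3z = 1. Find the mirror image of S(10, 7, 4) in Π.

(-10, 3, -8)

λ = (n·S − d)/|n|² = (-69 − 1)/35 = -2.
Reflection = S − 2λn = (10, 7, 4) − (-4)·(-5, -1, -3) = (-10, 3, -8).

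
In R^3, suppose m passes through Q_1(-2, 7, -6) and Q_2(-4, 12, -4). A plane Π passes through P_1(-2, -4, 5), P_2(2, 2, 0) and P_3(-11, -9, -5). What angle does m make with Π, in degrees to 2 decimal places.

67.50

A direction vector for m is Q_2 − Q_1 = (-2, 5, 2).
P_1P_2 = (4, 6, -5), P_1P_3 = (-9, -5, -10); a normal to Π is P_1P_2 × P_1P_3 = (-85, 85, 34).
Using P_1: Π has equation -85x + 85y + 34z = 0.
sin θ = |n·v| / (|n||v|) = |663| / (√15606 · √33) = 0.92387.
θ ≈ 67.50°.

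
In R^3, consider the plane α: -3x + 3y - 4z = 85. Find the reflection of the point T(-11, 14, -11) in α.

(-5, 8, -3)

λ = (n·T − d)/|n|² = (119 − 85)/34 = 1.
Reflection = T − 2λn = (-11, 14, -11) − 2·(-3, 3, -4) = (-5, 8, -3).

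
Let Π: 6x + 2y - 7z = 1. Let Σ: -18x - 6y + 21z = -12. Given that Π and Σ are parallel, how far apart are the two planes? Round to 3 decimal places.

Rescale Σ by 1/(-3): 6x + 2y - 7z = 4. Then distance = |1 − 4| / √89 ≈ 0.318.

0.318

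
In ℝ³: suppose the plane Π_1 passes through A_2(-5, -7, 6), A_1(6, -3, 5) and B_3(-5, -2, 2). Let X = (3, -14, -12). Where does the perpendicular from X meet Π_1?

(0, -2, 3)

A_2A_1 = (11, 4, -1), A_2B_3 = (0, 5, -4); a normal to Π_1 is A_2A_1 × A_2B_3 = (-11, 44, 55).
Using A_2: Π_1 has equation -11x + 44y + 55z = 77.
Foot = X − λn with λ = (n·X − d)/|n|² = (-1309 − 77)/5082 = -3/11.
Foot = (3, -14, -12) − (-3/11)·(-11, 44, 55) = (0, -2, 3).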